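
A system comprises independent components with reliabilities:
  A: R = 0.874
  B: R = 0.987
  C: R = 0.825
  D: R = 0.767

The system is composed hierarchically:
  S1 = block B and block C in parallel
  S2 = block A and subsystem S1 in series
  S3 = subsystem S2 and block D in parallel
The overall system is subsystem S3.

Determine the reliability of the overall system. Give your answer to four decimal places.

0.9702

Parallel (B and C): 1 − (1 − 0.987000)(1 − 0.825000) = 0.997725
Series (A and [0.997725]): 0.874000 × 0.997725 = 0.872012
Parallel ([0.872012] and D): 1 − (1 − 0.872012)(1 − 0.767000) = 0.9702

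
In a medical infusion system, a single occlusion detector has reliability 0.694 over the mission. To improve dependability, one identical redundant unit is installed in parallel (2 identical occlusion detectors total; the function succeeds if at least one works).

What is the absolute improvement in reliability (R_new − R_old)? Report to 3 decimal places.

0.212

R_before = 0.694
R_after = 1 − (1 − 0.694)^2 = 0.906
ΔR = 0.906 − 0.694 = 0.212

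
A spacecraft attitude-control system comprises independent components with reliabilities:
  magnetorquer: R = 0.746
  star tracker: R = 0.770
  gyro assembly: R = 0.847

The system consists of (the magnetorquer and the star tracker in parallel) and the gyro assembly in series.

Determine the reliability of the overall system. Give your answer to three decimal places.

0.798

Parallel (magnetorquer and star tracker): 1 − (1 − 0.74600)(1 − 0.77000) = 0.94158
Series ([0.94158] and gyro assembly): 0.94158 × 0.84700 = 0.798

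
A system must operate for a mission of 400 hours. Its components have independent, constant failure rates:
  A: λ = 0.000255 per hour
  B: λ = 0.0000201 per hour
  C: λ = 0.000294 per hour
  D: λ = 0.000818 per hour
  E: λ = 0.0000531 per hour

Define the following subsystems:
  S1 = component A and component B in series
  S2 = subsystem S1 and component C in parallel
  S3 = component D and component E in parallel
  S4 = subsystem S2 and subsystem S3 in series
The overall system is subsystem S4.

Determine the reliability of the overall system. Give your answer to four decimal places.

R(A) = exp(−0.000255 × 400) = 0.903030
R(B) = exp(−0.0000201 × 400) = 0.991992
R(C) = exp(−0.000294 × 400) = 0.889052
R(D) = exp(−0.000818 × 400) = 0.720940
R(E) = exp(−0.0000531 × 400) = 0.978984
Series (A and B): 0.903030 × 0.991992 = 0.895799
Parallel ([0.895799] and C): 1 − (1 − 0.895799)(1 − 0.889052) = 0.988439
Parallel (D and E): 1 − (1 − 0.720940)(1 − 0.978984) = 0.994135
Series ([0.988439] and [0.994135]): 0.988439 × 0.994135 = 0.9826

0.9826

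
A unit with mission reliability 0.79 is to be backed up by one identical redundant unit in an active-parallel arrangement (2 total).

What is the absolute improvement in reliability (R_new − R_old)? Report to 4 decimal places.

R_before = 0.79
R_after = 1 − (1 − 0.79)^2 = 0.9559
ΔR = 0.9559 − 0.79 = 0.1659

0.1659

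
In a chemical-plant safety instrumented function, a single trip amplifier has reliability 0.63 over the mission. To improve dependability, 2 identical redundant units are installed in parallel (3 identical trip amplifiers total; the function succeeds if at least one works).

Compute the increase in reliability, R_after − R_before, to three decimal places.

0.319

R_before = 0.63
R_after = 1 − (1 − 0.63)^3 = 0.949
ΔR = 0.949 − 0.63 = 0.319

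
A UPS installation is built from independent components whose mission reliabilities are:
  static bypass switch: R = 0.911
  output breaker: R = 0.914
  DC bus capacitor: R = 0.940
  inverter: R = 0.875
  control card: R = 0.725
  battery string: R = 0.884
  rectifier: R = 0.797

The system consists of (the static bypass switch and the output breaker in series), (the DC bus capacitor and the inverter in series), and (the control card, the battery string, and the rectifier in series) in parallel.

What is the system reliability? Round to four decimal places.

0.9855

Series (static bypass switch and output breaker): 0.911000 × 0.914000 = 0.832654
Series (DC bus capacitor and inverter): 0.940000 × 0.875000 = 0.822500
Series (control card, battery string, and rectifier): 0.725000 × 0.884000 × 0.797000 = 0.510797
Parallel ([0.832654], [0.822500], and [0.510797]): 1 − (1 − 0.832654)(1 − 0.822500)(1 − 0.510797) = 0.9855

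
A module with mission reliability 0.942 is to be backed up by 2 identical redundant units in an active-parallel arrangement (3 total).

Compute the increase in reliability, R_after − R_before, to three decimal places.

R_before = 0.942
R_after = 1 − (1 − 0.942)^3 = 1.000
ΔR = 1.000 − 0.942 = 0.058

0.058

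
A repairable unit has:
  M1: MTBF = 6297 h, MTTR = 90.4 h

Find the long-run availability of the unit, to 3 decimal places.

A(M1) = MTBF/(MTBF+MTTR) = 6297/(6297+90.4) = 0.986

0.986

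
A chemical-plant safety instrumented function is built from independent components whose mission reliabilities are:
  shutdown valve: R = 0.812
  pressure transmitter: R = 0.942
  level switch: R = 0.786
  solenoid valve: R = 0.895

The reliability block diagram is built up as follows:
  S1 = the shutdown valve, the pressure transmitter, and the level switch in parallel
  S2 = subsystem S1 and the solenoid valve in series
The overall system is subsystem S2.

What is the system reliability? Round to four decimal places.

Parallel (shutdown valve, pressure transmitter, and level switch): 1 − (1 − 0.812000)(1 − 0.942000)(1 − 0.786000) = 0.997667
Series ([0.997667] and solenoid valve): 0.997667 × 0.895000 = 0.8929

0.8929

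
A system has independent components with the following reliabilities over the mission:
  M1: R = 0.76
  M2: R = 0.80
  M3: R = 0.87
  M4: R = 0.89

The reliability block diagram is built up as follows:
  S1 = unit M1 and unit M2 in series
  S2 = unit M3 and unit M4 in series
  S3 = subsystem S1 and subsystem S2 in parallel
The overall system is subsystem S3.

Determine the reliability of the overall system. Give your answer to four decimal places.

Series (M1 and M2): 0.760000 × 0.800000 = 0.608000
Series (M3 and M4): 0.870000 × 0.890000 = 0.774300
Parallel ([0.608000] and [0.774300]): 1 − (1 − 0.608000)(1 − 0.774300) = 0.9115

0.9115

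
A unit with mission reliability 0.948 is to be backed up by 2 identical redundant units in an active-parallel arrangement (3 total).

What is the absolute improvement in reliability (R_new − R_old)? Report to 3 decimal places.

0.052

R_before = 0.948
R_after = 1 − (1 − 0.948)^3 = 1.000
ΔR = 1.000 − 0.948 = 0.052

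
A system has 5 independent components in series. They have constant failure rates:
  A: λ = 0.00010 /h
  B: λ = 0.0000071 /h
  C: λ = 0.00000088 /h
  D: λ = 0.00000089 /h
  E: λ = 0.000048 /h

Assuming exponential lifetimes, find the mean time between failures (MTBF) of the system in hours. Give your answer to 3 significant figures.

6370

Series of exponential components: λ_sys = Σ λ_i
λ_sys = 0.00010 + 0.0000071 + 0.00000088 + 0.00000089 + 0.000048 = 1.5687e-04 /h
MTBF = 1 / λ_sys = 6370 h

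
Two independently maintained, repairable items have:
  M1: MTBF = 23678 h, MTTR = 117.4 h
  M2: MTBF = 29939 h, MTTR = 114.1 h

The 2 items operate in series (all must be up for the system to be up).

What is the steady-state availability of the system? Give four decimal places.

0.9913

A(M1) = MTBF/(MTBF+MTTR) = 23678/(23678+117.4) = 0.995066
A(M2) = MTBF/(MTBF+MTTR) = 29939/(29939+114.1) = 0.996203
Series availability: 0.995066 × 0.996203 = 0.9913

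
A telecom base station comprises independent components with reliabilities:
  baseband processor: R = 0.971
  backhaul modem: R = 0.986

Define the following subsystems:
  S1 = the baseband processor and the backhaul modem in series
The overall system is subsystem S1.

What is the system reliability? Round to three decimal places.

Series (baseband processor and backhaul modem): 0.97100 × 0.98600 = 0.957

0.957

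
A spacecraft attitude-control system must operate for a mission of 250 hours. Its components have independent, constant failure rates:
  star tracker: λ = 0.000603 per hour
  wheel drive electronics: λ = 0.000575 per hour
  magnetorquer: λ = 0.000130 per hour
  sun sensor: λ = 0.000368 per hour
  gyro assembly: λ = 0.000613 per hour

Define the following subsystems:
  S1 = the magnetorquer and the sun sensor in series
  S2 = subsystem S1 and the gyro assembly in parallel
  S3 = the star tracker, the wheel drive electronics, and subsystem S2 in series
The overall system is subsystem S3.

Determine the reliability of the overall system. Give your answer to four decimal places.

0.7325

R(star tracker) = exp(−0.000603 × 250) = 0.860063
R(wheel drive electronics) = exp(−0.000575 × 250) = 0.866104
R(magnetorquer) = exp(−0.000130 × 250) = 0.968022
R(sun sensor) = exp(−0.000368 × 250) = 0.912105
R(gyro assembly) = exp(−0.000613 × 250) = 0.857915
Series (magnetorquer and sun sensor): 0.968022 × 0.912105 = 0.882938
Parallel ([0.882938] and gyro assembly): 1 − (1 − 0.882938)(1 − 0.857915) = 0.983367
Series (star tracker, wheel drive electronics, and [0.983367]): 0.860063 × 0.866104 × 0.983367 = 0.7325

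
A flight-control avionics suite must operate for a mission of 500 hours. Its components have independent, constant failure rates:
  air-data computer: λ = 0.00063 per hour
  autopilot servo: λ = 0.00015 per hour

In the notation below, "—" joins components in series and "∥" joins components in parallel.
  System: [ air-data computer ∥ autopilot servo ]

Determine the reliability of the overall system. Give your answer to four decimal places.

R(air-data computer) = exp(−0.00063 × 500) = 0.729789
R(autopilot servo) = exp(−0.00015 × 500) = 0.927743
Parallel (air-data computer and autopilot servo): 1 − (1 − 0.729789)(1 − 0.927743) = 0.9805

0.9805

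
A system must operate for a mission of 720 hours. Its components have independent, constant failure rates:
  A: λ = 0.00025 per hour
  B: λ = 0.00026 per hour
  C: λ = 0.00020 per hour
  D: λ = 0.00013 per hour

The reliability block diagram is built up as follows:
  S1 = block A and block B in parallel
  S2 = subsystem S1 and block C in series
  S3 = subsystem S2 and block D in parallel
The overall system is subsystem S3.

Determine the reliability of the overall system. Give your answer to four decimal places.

0.9858

R(A) = exp(−0.00025 × 720) = 0.835270
R(B) = exp(−0.00026 × 720) = 0.829278
R(C) = exp(−0.00020 × 720) = 0.865888
R(D) = exp(−0.00013 × 720) = 0.910647
Parallel (A and B): 1 − (1 − 0.835270)(1 − 0.829278) = 0.971877
Series ([0.971877] and C): 0.971877 × 0.865888 = 0.841537
Parallel ([0.841537] and D): 1 − (1 − 0.841537)(1 − 0.910647) = 0.9858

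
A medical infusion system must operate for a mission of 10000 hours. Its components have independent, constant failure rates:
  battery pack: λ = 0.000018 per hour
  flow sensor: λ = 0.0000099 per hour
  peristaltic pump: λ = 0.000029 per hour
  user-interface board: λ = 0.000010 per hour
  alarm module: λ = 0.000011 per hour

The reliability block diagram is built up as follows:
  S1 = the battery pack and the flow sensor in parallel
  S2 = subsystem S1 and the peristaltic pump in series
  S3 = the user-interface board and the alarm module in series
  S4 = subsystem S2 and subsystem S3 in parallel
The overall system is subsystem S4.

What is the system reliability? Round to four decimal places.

0.9501

R(battery pack) = exp(−0.000018 × 10000) = 0.835270
R(flow sensor) = exp(−0.0000099 × 10000) = 0.905743
R(peristaltic pump) = exp(−0.000029 × 10000) = 0.748264
R(user-interface board) = exp(−0.000010 × 10000) = 0.904837
R(alarm module) = exp(−0.000011 × 10000) = 0.895834
Parallel (battery pack and flow sensor): 1 − (1 − 0.835270)(1 − 0.905743) = 0.984473
Series ([0.984473] and peristaltic pump): 0.984473 × 0.748264 = 0.736646
Series (user-interface board and alarm module): 0.904837 × 0.895834 = 0.810584
Parallel ([0.736646] and [0.810584]): 1 − (1 − 0.736646)(1 − 0.810584) = 0.9501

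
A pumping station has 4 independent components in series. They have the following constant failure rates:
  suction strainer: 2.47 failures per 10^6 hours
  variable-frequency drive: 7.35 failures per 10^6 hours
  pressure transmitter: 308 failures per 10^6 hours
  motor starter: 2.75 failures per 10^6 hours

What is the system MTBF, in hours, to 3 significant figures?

3120

Series of exponential components: λ_sys = Σ λ_i
λ_sys = 0.00000247 + 0.00000735 + 0.000308 + 0.00000275 = 3.2057e-04 /h
MTBF = 1 / λ_sys = 3120 h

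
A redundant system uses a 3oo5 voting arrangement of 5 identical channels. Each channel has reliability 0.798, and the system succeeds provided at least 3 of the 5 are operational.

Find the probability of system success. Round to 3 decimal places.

R = Σ_{i=3}^{5} C(5,i) p^i (1−p)^{5−i} with p = 0.798
C(5,3)·0.798^3·0.202^2 = 0.20735
C(5,4)·0.798^4·0.202^1 = 0.40957
C(5,5)·0.798^5·0.202^0 = 0.32360
Sum = 0.941

0.941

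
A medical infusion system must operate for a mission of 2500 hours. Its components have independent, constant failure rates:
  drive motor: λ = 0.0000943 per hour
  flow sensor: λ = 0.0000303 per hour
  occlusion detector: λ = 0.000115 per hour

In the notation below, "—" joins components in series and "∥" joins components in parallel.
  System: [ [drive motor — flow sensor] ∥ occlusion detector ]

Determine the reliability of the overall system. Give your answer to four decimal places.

R(drive motor) = exp(−0.0000943 × 2500) = 0.789978
R(flow sensor) = exp(−0.0000303 × 2500) = 0.927048
R(occlusion detector) = exp(−0.000115 × 2500) = 0.750137
Series (drive motor and flow sensor): 0.789978 × 0.927048 = 0.732348
Parallel ([0.732348] and occlusion detector): 1 − (1 − 0.732348)(1 − 0.750137) = 0.9331

0.9331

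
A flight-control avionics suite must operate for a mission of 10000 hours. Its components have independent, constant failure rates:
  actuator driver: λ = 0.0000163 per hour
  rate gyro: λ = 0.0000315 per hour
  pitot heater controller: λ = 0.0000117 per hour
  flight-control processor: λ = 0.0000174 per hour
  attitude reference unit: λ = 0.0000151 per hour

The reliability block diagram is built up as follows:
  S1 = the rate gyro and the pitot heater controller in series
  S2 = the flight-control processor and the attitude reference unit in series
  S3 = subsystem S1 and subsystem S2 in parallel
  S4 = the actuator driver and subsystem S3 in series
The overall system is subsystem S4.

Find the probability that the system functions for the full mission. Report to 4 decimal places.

0.7669

R(actuator driver) = exp(−0.0000163 × 10000) = 0.849591
R(rate gyro) = exp(−0.0000315 × 10000) = 0.729789
R(pitot heater controller) = exp(−0.0000117 × 10000) = 0.889585
R(flight-control processor) = exp(−0.0000174 × 10000) = 0.840297
R(attitude reference unit) = exp(−0.0000151 × 10000) = 0.859848
Series (rate gyro and pitot heater controller): 0.729789 × 0.889585 = 0.649209
Series (flight-control processor and attitude reference unit): 0.840297 × 0.859848 = 0.722528
Parallel ([0.649209] and [0.722528]): 1 − (1 − 0.649209)(1 − 0.722528) = 0.902665
Series (actuator driver and [0.902665]): 0.849591 × 0.902665 = 0.7669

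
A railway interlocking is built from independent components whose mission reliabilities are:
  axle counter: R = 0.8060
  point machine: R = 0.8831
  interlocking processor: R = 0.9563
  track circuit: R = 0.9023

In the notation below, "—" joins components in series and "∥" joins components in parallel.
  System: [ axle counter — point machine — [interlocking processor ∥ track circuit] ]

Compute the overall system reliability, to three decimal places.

0.709

Parallel (interlocking processor and track circuit): 1 − (1 − 0.95630)(1 − 0.90230) = 0.99573
Series (axle counter, point machine, and [0.99573]): 0.80600 × 0.88310 × 0.99573 = 0.709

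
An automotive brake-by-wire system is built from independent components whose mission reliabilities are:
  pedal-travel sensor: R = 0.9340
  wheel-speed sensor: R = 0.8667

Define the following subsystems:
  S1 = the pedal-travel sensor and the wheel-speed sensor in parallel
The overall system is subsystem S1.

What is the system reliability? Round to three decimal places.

0.991

Parallel (pedal-travel sensor and wheel-speed sensor): 1 − (1 − 0.93400)(1 − 0.86670) = 0.991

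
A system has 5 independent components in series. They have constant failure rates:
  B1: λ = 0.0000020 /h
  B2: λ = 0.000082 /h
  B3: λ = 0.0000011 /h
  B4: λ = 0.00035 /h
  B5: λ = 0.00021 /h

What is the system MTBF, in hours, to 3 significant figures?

Series of exponential components: λ_sys = Σ λ_i
λ_sys = 0.0000020 + 0.000082 + 0.0000011 + 0.00035 + 0.00021 = 6.4510e-04 /h
MTBF = 1 / λ_sys = 1550 h

1550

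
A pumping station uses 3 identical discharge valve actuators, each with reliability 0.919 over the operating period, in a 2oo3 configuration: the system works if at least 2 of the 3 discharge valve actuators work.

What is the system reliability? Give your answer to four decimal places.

R = Σ_{i=2}^{3} C(3,i) p^i (1−p)^{3−i} with p = 0.919
C(3,2)·0.919^2·0.081^1 = 0.205228
C(3,3)·0.919^3·0.081^0 = 0.776152
Sum = 0.9814

0.9814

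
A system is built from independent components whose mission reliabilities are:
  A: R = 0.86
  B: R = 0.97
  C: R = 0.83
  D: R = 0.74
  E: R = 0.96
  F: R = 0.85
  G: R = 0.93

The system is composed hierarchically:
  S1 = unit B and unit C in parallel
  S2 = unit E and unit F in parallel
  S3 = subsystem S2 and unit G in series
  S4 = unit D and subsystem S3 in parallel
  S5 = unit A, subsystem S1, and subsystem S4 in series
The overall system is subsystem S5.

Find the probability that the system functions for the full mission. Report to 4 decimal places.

0.8388

Parallel (B and C): 1 − (1 − 0.970000)(1 − 0.830000) = 0.994900
Parallel (E and F): 1 − (1 − 0.960000)(1 − 0.850000) = 0.994000
Series ([0.994000] and G): 0.994000 × 0.930000 = 0.924420
Parallel (D and [0.924420]): 1 − (1 − 0.740000)(1 − 0.924420) = 0.980349
Series (A, [0.994900], and [0.980349]): 0.860000 × 0.994900 × 0.980349 = 0.8388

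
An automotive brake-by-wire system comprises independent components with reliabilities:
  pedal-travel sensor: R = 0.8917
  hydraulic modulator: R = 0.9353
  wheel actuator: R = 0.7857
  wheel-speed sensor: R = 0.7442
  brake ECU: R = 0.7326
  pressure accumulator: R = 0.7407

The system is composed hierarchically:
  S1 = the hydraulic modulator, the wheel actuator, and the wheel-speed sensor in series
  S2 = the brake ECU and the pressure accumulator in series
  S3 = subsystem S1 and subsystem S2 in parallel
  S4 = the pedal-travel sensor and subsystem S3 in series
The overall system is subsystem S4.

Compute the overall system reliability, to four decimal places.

0.7069

Series (hydraulic modulator, wheel actuator, and wheel-speed sensor): 0.935300 × 0.785700 × 0.744200 = 0.546887
Series (brake ECU and pressure accumulator): 0.732600 × 0.740700 = 0.542637
Parallel ([0.546887] and [0.542637]): 1 − (1 − 0.546887)(1 − 0.542637) = 0.792763
Series (pedal-travel sensor and [0.792763]): 0.891700 × 0.792763 = 0.7069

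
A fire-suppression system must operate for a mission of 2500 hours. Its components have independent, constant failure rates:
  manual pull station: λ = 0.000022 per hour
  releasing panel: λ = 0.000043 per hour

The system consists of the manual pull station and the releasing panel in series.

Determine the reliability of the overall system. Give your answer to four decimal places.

R(manual pull station) = exp(−0.000022 × 2500) = 0.946485
R(releasing panel) = exp(−0.000043 × 2500) = 0.898077
Series (manual pull station and releasing panel): 0.946485 × 0.898077 = 0.8500

0.8500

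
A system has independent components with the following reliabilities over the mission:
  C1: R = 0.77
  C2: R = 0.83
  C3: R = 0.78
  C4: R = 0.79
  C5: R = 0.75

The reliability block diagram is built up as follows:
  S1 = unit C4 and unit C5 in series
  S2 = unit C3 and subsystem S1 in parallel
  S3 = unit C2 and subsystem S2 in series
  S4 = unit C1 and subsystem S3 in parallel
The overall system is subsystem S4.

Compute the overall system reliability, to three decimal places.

Series (C4 and C5): 0.79000 × 0.75000 = 0.59250
Parallel (C3 and [0.59250]): 1 − (1 − 0.78000)(1 − 0.59250) = 0.91035
Series (C2 and [0.91035]): 0.83000 × 0.91035 = 0.75559
Parallel (C1 and [0.75559]): 1 − (1 − 0.77000)(1 − 0.75559) = 0.944

0.944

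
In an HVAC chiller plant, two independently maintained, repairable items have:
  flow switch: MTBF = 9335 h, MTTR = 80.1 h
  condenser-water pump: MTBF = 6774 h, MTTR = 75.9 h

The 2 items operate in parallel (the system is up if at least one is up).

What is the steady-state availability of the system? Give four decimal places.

0.9999

A(flow switch) = MTBF/(MTBF+MTTR) = 9335/(9335+80.1) = 0.991492
A(condenser-water pump) = MTBF/(MTBF+MTTR) = 6774/(6774+75.9) = 0.988920
Parallel availability: 1 − (1 − 0.991492)(1 − 0.988920) = 0.9999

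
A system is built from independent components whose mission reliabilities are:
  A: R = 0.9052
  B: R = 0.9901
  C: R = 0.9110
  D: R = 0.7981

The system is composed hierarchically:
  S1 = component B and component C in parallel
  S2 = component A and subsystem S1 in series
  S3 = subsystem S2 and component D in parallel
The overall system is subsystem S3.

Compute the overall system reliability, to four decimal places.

Parallel (B and C): 1 − (1 − 0.990100)(1 − 0.911000) = 0.999119
Series (A and [0.999119]): 0.905200 × 0.999119 = 0.904403
Parallel ([0.904403] and D): 1 − (1 − 0.904403)(1 − 0.798100) = 0.9807

0.9807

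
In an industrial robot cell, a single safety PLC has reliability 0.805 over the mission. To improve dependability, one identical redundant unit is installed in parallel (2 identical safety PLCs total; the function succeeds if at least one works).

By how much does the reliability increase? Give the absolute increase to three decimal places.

0.157

R_before = 0.805
R_after = 1 − (1 − 0.805)^2 = 0.962
ΔR = 0.962 − 0.805 = 0.157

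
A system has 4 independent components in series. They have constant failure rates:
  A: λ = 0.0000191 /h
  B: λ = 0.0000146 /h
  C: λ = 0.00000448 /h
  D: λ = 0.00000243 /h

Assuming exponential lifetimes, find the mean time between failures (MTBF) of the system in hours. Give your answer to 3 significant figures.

Series of exponential components: λ_sys = Σ λ_i
λ_sys = 0.0000191 + 0.0000146 + 0.00000448 + 0.00000243 = 4.0610e-05 /h
MTBF = 1 / λ_sys = 24600 h

24600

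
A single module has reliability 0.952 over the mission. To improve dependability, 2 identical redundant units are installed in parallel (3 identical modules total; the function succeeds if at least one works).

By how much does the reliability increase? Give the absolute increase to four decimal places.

R_before = 0.952
R_after = 1 − (1 − 0.952)^3 = 0.9999
ΔR = 0.9999 − 0.952 = 0.0479

0.0479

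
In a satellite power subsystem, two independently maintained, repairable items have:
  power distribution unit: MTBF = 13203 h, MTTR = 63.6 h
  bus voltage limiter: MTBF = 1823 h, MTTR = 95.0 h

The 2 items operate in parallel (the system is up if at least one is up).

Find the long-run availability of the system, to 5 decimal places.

0.99976

A(power distribution unit) = MTBF/(MTBF+MTTR) = 13203/(13203+63.6) = 0.995206
A(bus voltage limiter) = MTBF/(MTBF+MTTR) = 1823/(1823+95.0) = 0.950469
Parallel availability: 1 − (1 − 0.995206)(1 − 0.950469) = 0.99976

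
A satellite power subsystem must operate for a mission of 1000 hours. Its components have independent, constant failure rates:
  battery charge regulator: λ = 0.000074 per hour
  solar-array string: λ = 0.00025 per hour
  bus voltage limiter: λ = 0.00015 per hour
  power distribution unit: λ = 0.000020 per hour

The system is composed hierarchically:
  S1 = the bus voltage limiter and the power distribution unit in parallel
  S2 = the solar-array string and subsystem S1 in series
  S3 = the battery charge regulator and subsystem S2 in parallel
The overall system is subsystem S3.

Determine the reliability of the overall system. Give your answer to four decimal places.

R(battery charge regulator) = exp(−0.000074 × 1000) = 0.928672
R(solar-array string) = exp(−0.00025 × 1000) = 0.778801
R(bus voltage limiter) = exp(−0.00015 × 1000) = 0.860708
R(power distribution unit) = exp(−0.000020 × 1000) = 0.980199
Parallel (bus voltage limiter and power distribution unit): 1 − (1 − 0.860708)(1 − 0.980199) = 0.997242
Series (solar-array string and [0.997242]): 0.778801 × 0.997242 = 0.776653
Parallel (battery charge regulator and [0.776653]): 1 − (1 − 0.928672)(1 − 0.776653) = 0.9841

0.9841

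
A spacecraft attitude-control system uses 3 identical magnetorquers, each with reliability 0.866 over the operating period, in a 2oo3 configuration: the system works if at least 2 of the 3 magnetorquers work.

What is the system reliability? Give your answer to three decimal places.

0.951

R = Σ_{i=2}^{3} C(3,i) p^i (1−p)^{3−i} with p = 0.866
C(3,2)·0.866^2·0.134^1 = 0.30148
C(3,3)·0.866^3·0.134^0 = 0.64946
Sum = 0.951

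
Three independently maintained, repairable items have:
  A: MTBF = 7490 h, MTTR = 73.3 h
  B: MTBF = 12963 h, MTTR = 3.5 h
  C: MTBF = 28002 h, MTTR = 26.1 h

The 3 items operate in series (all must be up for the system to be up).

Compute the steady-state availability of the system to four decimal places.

0.9891

A(A) = MTBF/(MTBF+MTTR) = 7490/(7490+73.3) = 0.990308
A(B) = MTBF/(MTBF+MTTR) = 12963/(12963+3.5) = 0.999730
A(C) = MTBF/(MTBF+MTTR) = 28002/(28002+26.1) = 0.999069
Series availability: 0.990308 × 0.999730 × 0.999069 = 0.9891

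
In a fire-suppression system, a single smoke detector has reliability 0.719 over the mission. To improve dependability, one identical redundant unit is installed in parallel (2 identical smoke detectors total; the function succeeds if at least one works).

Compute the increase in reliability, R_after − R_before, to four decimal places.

0.2020

R_before = 0.719
R_after = 1 − (1 − 0.719)^2 = 0.9210
ΔR = 0.9210 − 0.719 = 0.2020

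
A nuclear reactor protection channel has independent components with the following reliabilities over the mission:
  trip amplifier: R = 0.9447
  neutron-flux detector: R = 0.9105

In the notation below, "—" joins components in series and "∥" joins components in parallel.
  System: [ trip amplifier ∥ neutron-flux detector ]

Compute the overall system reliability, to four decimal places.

0.9951

Parallel (trip amplifier and neutron-flux detector): 1 − (1 − 0.944700)(1 − 0.910500) = 0.9951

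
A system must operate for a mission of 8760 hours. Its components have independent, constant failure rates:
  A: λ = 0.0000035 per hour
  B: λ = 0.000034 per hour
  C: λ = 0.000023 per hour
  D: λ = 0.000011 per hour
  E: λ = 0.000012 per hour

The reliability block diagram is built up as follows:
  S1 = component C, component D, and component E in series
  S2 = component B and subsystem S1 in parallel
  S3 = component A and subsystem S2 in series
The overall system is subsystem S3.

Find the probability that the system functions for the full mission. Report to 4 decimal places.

R(A) = exp(−0.0000035 × 8760) = 0.969805
R(B) = exp(−0.000034 × 8760) = 0.742420
R(C) = exp(−0.000023 × 8760) = 0.817520
R(D) = exp(−0.000011 × 8760) = 0.908137
R(E) = exp(−0.000012 × 8760) = 0.900216
Series (C, D, and E): 0.817520 × 0.908137 × 0.900216 = 0.668339
Parallel (B and [0.668339]): 1 − (1 − 0.742420)(1 − 0.668339) = 0.914571
Series (A and [0.914571]): 0.969805 × 0.914571 = 0.8870

0.8870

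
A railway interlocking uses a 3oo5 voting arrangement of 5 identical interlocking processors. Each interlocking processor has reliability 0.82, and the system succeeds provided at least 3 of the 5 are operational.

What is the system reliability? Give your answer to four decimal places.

0.9563

R = Σ_{i=3}^{5} C(5,i) p^i (1−p)^{5−i} with p = 0.82
C(5,3)·0.82^3·0.18^2 = 0.178643
C(5,4)·0.82^4·0.18^1 = 0.406910
C(5,5)·0.82^5·0.18^0 = 0.370740
Sum = 0.9563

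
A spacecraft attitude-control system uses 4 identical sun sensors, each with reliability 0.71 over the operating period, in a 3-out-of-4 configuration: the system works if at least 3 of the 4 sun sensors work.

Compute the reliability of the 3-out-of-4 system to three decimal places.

R = Σ_{i=3}^{4} C(4,i) p^i (1−p)^{4−i} with p = 0.71
C(4,3)·0.71^3·0.29^1 = 0.41518
C(4,4)·0.71^4·0.29^0 = 0.25412
Sum = 0.669

0.669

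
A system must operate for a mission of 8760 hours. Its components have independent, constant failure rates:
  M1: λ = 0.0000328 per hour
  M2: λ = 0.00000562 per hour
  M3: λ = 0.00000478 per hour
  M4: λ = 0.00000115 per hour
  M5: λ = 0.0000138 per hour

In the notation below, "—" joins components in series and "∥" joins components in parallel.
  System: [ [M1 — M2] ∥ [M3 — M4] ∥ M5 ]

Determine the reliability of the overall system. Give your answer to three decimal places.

0.998

R(M1) = exp(−0.0000328 × 8760) = 0.75027
R(M2) = exp(−0.00000562 × 8760) = 0.95196
R(M3) = exp(−0.00000478 × 8760) = 0.95899
R(M4) = exp(−0.00000115 × 8760) = 0.98998
R(M5) = exp(−0.0000138 × 8760) = 0.88613
Series (M1 and M2): 0.75027 × 0.95196 = 0.71423
Series (M3 and M4): 0.95899 × 0.98998 = 0.94938
Parallel ([0.71423], [0.94938], and M5): 1 − (1 − 0.71423)(1 − 0.94938)(1 − 0.88613) = 0.998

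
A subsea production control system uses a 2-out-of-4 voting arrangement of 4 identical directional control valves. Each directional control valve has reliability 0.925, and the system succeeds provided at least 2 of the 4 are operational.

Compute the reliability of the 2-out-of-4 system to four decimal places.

R = Σ_{i=2}^{4} C(4,i) p^i (1−p)^{4−i} with p = 0.925
C(4,2)·0.925^2·0.075^2 = 0.028877
C(4,3)·0.925^3·0.075^1 = 0.237436
C(4,4)·0.925^4·0.075^0 = 0.732094
Sum = 0.9984

0.9984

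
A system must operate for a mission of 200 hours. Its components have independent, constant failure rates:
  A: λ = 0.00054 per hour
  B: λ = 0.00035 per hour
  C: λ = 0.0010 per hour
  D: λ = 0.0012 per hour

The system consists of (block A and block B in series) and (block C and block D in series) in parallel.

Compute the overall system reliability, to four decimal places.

R(A) = exp(−0.00054 × 200) = 0.897628
R(B) = exp(−0.00035 × 200) = 0.932394
R(C) = exp(−0.0010 × 200) = 0.818731
R(D) = exp(−0.0012 × 200) = 0.786628
Series (A and B): 0.897628 × 0.932394 = 0.836943
Series (C and D): 0.818731 × 0.786628 = 0.644037
Parallel ([0.836943] and [0.644037]): 1 − (1 − 0.836943)(1 − 0.644037) = 0.9420

0.9420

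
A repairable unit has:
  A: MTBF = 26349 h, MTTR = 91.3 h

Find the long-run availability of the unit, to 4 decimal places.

A(A) = MTBF/(MTBF+MTTR) = 26349/(26349+91.3) = 0.9965

0.9965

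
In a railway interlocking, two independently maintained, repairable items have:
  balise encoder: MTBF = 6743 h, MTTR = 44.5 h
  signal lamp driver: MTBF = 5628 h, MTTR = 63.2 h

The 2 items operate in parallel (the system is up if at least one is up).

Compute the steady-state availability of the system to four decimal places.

0.9999

A(balise encoder) = MTBF/(MTBF+MTTR) = 6743/(6743+44.5) = 0.993444
A(signal lamp driver) = MTBF/(MTBF+MTTR) = 5628/(5628+63.2) = 0.988895
Parallel availability: 1 − (1 − 0.993444)(1 − 0.988895) = 0.9999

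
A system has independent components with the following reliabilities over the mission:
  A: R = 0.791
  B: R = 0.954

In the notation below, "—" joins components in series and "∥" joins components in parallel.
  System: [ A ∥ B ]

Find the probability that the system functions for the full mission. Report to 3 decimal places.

0.990

Parallel (A and B): 1 − (1 − 0.79100)(1 − 0.95400) = 0.990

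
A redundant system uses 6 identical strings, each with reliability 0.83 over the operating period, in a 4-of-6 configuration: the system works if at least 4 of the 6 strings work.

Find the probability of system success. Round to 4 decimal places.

R = Σ_{i=4}^{6} C(6,i) p^i (1−p)^{6−i} with p = 0.83
C(6,4)·0.83^4·0.17^2 = 0.205732
C(6,5)·0.83^5·0.17^1 = 0.401782
C(6,6)·0.83^6·0.17^0 = 0.326940
Sum = 0.9345

0.9345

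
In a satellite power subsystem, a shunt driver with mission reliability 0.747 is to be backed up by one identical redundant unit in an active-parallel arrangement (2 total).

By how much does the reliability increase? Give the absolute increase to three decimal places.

R_before = 0.747
R_after = 1 − (1 − 0.747)^2 = 0.936
ΔR = 0.936 − 0.747 = 0.189

0.189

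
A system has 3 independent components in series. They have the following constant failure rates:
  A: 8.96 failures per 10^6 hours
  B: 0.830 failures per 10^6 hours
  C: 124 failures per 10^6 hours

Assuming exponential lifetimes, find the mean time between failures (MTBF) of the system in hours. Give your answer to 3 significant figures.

Series of exponential components: λ_sys = Σ λ_i
λ_sys = 0.00000896 + 0.000000830 + 0.000124 = 1.3379e-04 /h
MTBF = 1 / λ_sys = 7470 h

7470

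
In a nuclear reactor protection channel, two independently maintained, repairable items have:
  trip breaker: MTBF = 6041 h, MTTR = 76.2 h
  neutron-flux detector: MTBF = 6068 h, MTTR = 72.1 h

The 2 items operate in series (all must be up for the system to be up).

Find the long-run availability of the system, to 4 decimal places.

A(trip breaker) = MTBF/(MTBF+MTTR) = 6041/(6041+76.2) = 0.987543
A(neutron-flux detector) = MTBF/(MTBF+MTTR) = 6068/(6068+72.1) = 0.988258
Series availability: 0.987543 × 0.988258 = 0.9759

0.9759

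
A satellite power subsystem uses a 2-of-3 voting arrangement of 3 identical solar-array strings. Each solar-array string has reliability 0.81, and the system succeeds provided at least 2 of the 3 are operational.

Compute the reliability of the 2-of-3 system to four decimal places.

R = Σ_{i=2}^{3} C(3,i) p^i (1−p)^{3−i} with p = 0.81
C(3,2)·0.81^2·0.19^1 = 0.373977
C(3,3)·0.81^3·0.19^0 = 0.531441
Sum = 0.9054

0.9054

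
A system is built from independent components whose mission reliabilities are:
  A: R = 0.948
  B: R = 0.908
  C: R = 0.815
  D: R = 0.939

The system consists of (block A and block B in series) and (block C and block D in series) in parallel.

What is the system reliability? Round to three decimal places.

0.967

Series (A and B): 0.94800 × 0.90800 = 0.86078
Series (C and D): 0.81500 × 0.93900 = 0.76529
Parallel ([0.86078] and [0.76529]): 1 − (1 − 0.86078)(1 − 0.76529) = 0.967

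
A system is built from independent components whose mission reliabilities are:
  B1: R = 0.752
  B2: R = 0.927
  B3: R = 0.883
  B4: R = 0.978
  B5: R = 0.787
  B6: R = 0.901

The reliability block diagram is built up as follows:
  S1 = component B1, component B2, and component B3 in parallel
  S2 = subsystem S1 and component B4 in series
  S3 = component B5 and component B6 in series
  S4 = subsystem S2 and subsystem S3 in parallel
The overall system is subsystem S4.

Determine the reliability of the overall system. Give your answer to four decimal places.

0.9930

Parallel (B1, B2, and B3): 1 − (1 − 0.752000)(1 − 0.927000)(1 − 0.883000) = 0.997882
Series ([0.997882] and B4): 0.997882 × 0.978000 = 0.975929
Series (B5 and B6): 0.787000 × 0.901000 = 0.709087
Parallel ([0.975929] and [0.709087]): 1 − (1 − 0.975929)(1 − 0.709087) = 0.9930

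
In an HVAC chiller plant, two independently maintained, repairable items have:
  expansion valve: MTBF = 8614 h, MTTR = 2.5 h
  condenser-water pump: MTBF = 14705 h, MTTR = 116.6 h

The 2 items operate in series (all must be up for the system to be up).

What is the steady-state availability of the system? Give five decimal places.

0.99185

A(expansion valve) = MTBF/(MTBF+MTTR) = 8614/(8614+2.5) = 0.999710
A(condenser-water pump) = MTBF/(MTBF+MTTR) = 14705/(14705+116.6) = 0.992133
Series availability: 0.999710 × 0.992133 = 0.99185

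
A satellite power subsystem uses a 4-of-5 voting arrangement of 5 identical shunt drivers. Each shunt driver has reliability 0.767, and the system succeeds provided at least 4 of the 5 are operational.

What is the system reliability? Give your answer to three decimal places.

0.669

R = Σ_{i=4}^{5} C(5,i) p^i (1−p)^{5−i} with p = 0.767
C(5,4)·0.767^4·0.233^1 = 0.40319
C(5,5)·0.767^5·0.233^0 = 0.26545
Sum = 0.669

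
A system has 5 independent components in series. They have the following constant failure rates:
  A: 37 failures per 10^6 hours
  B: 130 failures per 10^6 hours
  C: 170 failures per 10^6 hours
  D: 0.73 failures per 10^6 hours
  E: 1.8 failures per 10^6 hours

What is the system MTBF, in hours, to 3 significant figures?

Series of exponential components: λ_sys = Σ λ_i
λ_sys = 0.000037 + 0.00013 + 0.00017 + 0.00000073 + 0.0000018 = 3.3953e-04 /h
MTBF = 1 / λ_sys = 2950 h

2950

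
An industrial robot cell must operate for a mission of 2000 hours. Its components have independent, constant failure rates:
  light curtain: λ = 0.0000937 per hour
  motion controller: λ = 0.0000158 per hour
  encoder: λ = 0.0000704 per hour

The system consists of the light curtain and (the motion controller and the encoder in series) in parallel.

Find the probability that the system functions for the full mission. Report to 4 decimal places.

R(light curtain) = exp(−0.0000937 × 2000) = 0.829112
R(motion controller) = exp(−0.0000158 × 2000) = 0.968894
R(encoder) = exp(−0.0000704 × 2000) = 0.868663
Series (motion controller and encoder): 0.968894 × 0.868663 = 0.841642
Parallel (light curtain and [0.841642]): 1 − (1 − 0.829112)(1 − 0.841642) = 0.9729

0.9729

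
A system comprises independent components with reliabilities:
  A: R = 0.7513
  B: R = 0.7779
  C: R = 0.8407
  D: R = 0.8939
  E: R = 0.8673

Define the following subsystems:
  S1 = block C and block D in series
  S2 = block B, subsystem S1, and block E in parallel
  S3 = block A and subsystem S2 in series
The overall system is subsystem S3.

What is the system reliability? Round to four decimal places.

Series (C and D): 0.840700 × 0.893900 = 0.751502
Parallel (B, [0.751502], and E): 1 − (1 − 0.777900)(1 − 0.751502)(1 − 0.867300) = 0.992676
Series (A and [0.992676]): 0.751300 × 0.992676 = 0.7458

0.7458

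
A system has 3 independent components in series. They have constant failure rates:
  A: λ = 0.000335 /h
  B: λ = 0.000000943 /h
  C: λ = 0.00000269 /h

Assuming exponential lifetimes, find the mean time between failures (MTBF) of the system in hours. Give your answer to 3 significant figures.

Series of exponential components: λ_sys = Σ λ_i
λ_sys = 0.000335 + 0.000000943 + 0.00000269 = 3.3863e-04 /h
MTBF = 1 / λ_sys = 2950 h

2950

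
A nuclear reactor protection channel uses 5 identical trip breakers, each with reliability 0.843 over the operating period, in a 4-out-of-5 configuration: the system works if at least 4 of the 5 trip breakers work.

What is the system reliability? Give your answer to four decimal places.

0.8222

R = Σ_{i=4}^{5} C(5,i) p^i (1−p)^{5−i} with p = 0.843
C(5,4)·0.843^4·0.157^1 = 0.396442
C(5,5)·0.843^5·0.157^0 = 0.425734
Sum = 0.8222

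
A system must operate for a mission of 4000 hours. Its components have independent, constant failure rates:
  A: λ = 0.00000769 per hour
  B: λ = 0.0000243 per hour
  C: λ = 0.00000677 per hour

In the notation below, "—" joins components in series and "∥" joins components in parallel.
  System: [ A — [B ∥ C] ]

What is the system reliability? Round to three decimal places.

R(A) = exp(−0.00000769 × 4000) = 0.96971
R(B) = exp(−0.0000243 × 4000) = 0.90737
R(C) = exp(−0.00000677 × 4000) = 0.97328
Parallel (B and C): 1 − (1 − 0.90737)(1 − 0.97328) = 0.99752
Series (A and [0.99752]): 0.96971 × 0.99752 = 0.967

0.967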